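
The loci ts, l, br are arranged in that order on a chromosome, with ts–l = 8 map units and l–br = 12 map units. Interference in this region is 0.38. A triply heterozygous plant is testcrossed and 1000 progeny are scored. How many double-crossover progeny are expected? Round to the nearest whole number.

6

Map distances give recombination frequencies of 0.080 and 0.120 for the two intervals.
With interference 0.38 (so coincidence = 0.62), expected double-crossover frequency = 0.080 × 0.120 × 0.62 = 0.00595.
Expected number = 0.00595 × 1000 = 5.95 ≈ 6.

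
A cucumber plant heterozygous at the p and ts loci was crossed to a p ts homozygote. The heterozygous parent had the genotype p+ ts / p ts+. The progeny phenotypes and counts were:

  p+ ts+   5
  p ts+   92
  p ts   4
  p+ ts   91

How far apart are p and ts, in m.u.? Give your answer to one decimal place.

4.7 m.u.

The recombinant classes are p+ ts+ and p ts: 5 + 4 = 9.
Recombination frequency = 9/192 = 0.0469 ≈ 4.7%, i.e. 4.7 m.u.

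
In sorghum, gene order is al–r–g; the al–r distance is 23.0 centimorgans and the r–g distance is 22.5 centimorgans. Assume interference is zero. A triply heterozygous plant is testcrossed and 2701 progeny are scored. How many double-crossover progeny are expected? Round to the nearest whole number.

140

Map distances give recombination frequencies of 0.230 and 0.225 for the two intervals.
With no interference, expected double-crossover frequency = 0.230 × 0.225 = 0.05175.
Expected number = 0.05175 × 2701 = 139.78 ≈ 140.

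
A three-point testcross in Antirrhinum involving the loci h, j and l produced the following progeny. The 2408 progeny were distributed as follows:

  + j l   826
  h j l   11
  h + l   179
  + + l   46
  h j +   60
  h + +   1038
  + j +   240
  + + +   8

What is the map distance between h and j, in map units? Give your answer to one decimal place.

5.2 map units

The two most frequent reciprocal classes, + j l and h + +, are the parental types, so the F1 was + j l / h + +.
The two rarest classes, h j l and + + +, are the double crossovers. Comparing them with the parentals, only the h allele has switched, so h is the middle locus and the order is l – h – j.
Crossovers in the h–j interval produce the single-crossover classes + + l and h j + (46 + 60 = 106) plus the double crossovers (19).
RF(h–j) = (106 + 19) / 2408 = 125/2408 = 0.0519 → 5.2 map units.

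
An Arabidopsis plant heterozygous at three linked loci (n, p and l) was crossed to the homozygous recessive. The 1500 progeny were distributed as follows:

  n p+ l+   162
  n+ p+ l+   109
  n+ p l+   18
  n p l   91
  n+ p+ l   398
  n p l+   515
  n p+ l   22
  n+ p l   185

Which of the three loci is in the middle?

The two most frequent reciprocal classes, n p l+ and n+ p+ l, are the parental types, so the F1 was n p l+ / n+ p+ l.
The two rarest classes, n+ p l+ and n p+ l, are the double crossovers. Comparing them with the parentals, only the n allele has switched, so n is the middle locus and the order is p – n – l.

n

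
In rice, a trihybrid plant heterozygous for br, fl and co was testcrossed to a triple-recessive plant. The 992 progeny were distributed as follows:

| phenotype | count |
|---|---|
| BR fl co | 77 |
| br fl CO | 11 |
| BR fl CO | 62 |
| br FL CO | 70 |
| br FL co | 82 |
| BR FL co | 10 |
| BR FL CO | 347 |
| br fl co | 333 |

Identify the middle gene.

co

The two most frequent reciprocal classes, BR FL CO and br fl co, are the parental types, so the F1 was BR FL CO / br fl co.
The two rarest classes, BR FL co and br fl CO, are the double crossovers. Comparing them with the parentals, only the co allele has switched, so co is the middle locus and the order is fl – co – br.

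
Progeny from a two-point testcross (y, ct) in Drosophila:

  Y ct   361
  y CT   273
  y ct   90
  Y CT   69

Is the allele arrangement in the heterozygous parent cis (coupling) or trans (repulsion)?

trans

The two most frequent classes are Y ct (361) and y CT (273); these are the parental (non-recombinant) types.
So the F1 carried Y ct on one chromosome and y CT on the other — the recessive alleles are on opposite chromosomes (trans / repulsion).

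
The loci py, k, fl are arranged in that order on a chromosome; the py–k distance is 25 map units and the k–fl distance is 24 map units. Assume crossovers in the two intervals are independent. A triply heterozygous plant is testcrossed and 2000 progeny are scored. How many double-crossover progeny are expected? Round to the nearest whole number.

120

Map distances give recombination frequencies of 0.250 and 0.240 for the two intervals.
With no interference, expected double-crossover frequency = 0.250 × 0.240 = 0.06000.
Expected number = 0.06000 × 2000 = 120.00 ≈ 120.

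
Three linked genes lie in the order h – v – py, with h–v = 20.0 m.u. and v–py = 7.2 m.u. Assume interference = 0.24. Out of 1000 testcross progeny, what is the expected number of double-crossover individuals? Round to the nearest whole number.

11

Map distances give recombination frequencies of 0.200 and 0.072 for the two intervals.
With interference 0.24 (so coincidence = 0.76), expected double-crossover frequency = 0.200 × 0.072 × 0.76 = 0.01094.
Expected number = 0.01094 × 1000 = 10.94 ≈ 11.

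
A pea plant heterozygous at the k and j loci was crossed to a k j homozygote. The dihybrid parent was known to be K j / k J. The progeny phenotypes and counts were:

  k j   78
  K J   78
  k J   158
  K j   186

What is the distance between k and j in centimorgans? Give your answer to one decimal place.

The recombinant classes are K J and k j: 78 + 78 = 156.
Recombination frequency = 156/500 = 0.3120 ≈ 31.2%, i.e. 31.2 centimorgans.

31.2 centimorgans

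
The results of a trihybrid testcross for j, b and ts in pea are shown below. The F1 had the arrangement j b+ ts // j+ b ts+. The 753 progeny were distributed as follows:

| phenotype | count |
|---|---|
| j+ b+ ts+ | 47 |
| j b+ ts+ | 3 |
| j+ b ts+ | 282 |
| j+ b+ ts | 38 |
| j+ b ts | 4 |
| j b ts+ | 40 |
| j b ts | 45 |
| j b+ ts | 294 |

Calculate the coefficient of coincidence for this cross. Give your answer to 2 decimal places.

The two rarest classes, j b+ ts+ and j+ b ts, are the double crossovers. Comparing them with the parentals, only the ts allele has switched, so ts is the middle locus and the order is b – ts – j.
b–ts: (92 + 7)/753 = 0.1315; ts–j: (78 + 7)/753 = 0.1129.
Expected DCO frequency = 0.1315 × 0.1129 ≈ 0.01485; observed = 7/753 ≈ 0.00930.
Coefficient of coincidence = 0.00930/0.01485 ≈ 0.63.

0.63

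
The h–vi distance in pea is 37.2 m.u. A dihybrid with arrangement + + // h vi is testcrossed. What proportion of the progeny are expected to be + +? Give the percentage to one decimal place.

31.4%

A map distance of 37.2 m.u. corresponds to a recombination frequency of 0.372.
The F1 is + + / h vi, so + + is a parental gamete class with expected frequency (1 − r)/2 = 0.628/2 = 0.3140.
That is 0.3140 = 31.4% of the progeny.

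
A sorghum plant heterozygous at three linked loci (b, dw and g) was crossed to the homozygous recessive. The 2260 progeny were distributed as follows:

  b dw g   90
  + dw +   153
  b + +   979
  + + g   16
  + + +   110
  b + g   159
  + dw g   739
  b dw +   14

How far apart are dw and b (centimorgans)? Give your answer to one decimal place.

The two most frequent reciprocal classes, b + + and + dw g, are the parental types, so the F1 was b + + / + dw g.
The two rarest classes, b dw + and + + g, are the double crossovers. Comparing them with the parentals, only the dw allele has switched, so dw is the middle locus and the order is b – dw – g.
Crossovers in the b–dw interval produce the single-crossover classes + + + and b dw g (110 + 90 = 200) plus the double crossovers (30).
RF(b–dw) = (200 + 30) / 2260 = 230/2260 = 0.1018 → 10.2 centimorgans.

10.2 centimorgans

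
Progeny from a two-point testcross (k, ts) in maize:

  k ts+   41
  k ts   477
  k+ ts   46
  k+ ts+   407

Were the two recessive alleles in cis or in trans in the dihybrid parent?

cis

The two most frequent classes are k+ ts+ (407) and k ts (477); these are the parental (non-recombinant) types.
So the F1 carried k+ ts+ on one chromosome and k ts on the other — the recessive alleles are on the same chromosome (cis / coupling).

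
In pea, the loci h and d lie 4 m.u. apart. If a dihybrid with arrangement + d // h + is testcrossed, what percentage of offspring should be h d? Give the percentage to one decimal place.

2.0%

A map distance of 4 m.u. corresponds to a recombination frequency of 0.040.
The F1 is + d / h +, so h d is a recombinant gamete class with expected frequency r/2 = 0.040/2 = 0.0200.
That is 0.0200 = 2.0% of the progeny.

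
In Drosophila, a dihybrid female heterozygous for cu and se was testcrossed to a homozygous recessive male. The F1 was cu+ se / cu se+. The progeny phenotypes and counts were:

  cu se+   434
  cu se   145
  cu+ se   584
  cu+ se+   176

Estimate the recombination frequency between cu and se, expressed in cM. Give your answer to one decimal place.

24.0 cM

The recombinant classes are cu+ se+ and cu se: 176 + 145 = 321.
Recombination frequency = 321/1339 = 0.2397 ≈ 24.0%, i.e. 24.0 cM.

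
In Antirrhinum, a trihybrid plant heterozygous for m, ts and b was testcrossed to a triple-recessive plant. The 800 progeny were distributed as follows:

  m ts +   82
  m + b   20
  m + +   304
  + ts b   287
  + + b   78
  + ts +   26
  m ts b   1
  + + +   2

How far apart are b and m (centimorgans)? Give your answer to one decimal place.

6.1 centimorgans

The two most frequent reciprocal classes, m + + and + ts b, are the parental types, so the F1 was m + + / + ts b.
The two rarest classes, + + + and m ts b, are the double crossovers. Comparing them with the parentals, only the m allele has switched, so m is the middle locus and the order is b – m – ts.
Crossovers in the b–m interval produce the single-crossover classes m + b and + ts + (20 + 26 = 46) plus the double crossovers (3).
RF(b–m) = (46 + 3) / 800 = 49/800 = 0.0612 → 6.1 centimorgans.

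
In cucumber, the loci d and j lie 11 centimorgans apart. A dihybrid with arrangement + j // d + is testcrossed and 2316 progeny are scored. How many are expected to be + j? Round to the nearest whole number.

1031

A map distance of 11 centimorgans corresponds to a recombination frequency of 0.110.
The F1 is + j / d +, so + j is a parental gamete class with expected frequency (1 − r)/2 = 0.890/2 = 0.4450.
Expected number = 0.4450 × 2316 = 1030.62 ≈ 1031.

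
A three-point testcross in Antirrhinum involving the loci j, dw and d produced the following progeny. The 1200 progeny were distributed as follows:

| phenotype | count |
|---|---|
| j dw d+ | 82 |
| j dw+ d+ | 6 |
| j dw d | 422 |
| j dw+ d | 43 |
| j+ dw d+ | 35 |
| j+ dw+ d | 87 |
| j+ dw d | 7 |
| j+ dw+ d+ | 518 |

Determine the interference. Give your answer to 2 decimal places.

The two most frequent reciprocal classes, j+ dw+ d+ and j dw d, are the parental types, so the F1 was j+ dw+ d+ / j dw d.
The two rarest classes, j dw+ d+ and j+ dw d, are the double crossovers. Comparing them with the parentals, only the j allele has switched, so j is the middle locus and the order is d – j – dw.
d–j: (169 + 13)/1200 = 0.1517; j–dw: (78 + 13)/1200 = 0.0758.
Expected DCO frequency = 0.1517 × 0.0758 ≈ 0.01150; observed = 13/1200 ≈ 0.01083.
Coefficient of coincidence = 0.01083/0.01150 ≈ 0.94; interference = 1 − 0.94 = 0.06.

0.06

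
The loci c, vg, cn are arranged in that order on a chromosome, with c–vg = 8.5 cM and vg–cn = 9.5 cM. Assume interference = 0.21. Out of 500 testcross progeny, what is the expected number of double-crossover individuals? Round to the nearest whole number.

3

Map distances give recombination frequencies of 0.085 and 0.095 for the two intervals.
With interference 0.21 (so coincidence = 0.79), expected double-crossover frequency = 0.085 × 0.095 × 0.79 = 0.00638.
Expected number = 0.00638 × 500 = 3.19 ≈ 3.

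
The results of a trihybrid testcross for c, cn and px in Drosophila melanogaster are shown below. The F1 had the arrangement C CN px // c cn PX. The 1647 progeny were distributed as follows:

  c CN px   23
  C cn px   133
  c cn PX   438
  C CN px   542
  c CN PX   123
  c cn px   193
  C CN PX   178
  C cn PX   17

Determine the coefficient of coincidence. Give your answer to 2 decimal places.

0.54

The two rarest classes, c CN px and C cn PX, are the double crossovers. Comparing them with the parentals, only the c allele has switched, so c is the middle locus and the order is cn – c – px.
cn–c: (256 + 40)/1647 = 0.1797; c–px: (371 + 40)/1647 = 0.2495.
Expected DCO frequency = 0.1797 × 0.2495 ≈ 0.04484; observed = 40/1647 ≈ 0.02429.
Coefficient of coincidence = 0.02429/0.04484 ≈ 0.54.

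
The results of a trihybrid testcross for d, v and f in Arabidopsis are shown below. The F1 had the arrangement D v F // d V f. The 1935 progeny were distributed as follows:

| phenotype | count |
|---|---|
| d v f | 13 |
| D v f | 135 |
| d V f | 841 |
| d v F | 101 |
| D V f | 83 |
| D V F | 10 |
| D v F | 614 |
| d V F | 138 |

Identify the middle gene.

The two rarest classes, D V F and d v f, are the double crossovers. Comparing them with the parentals, only the v allele has switched, so v is the middle locus and the order is d – v – f.

v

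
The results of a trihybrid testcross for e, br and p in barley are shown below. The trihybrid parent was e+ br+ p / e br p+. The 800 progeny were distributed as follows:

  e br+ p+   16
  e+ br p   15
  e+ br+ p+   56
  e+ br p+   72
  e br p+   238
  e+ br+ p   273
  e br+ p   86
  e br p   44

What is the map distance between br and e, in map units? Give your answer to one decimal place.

23.6 map units

The two rarest classes, e+ br p and e br+ p+, are the double crossovers. Comparing them with the parentals, only the br allele has switched, so br is the middle locus and the order is e – br – p.
Crossovers in the e–br interval produce the single-crossover classes e br+ p and e+ br p+ (86 + 72 = 158) plus the double crossovers (31).
RF(e–br) = (158 + 31) / 800 = 189/800 = 0.2362 → 23.6 map units.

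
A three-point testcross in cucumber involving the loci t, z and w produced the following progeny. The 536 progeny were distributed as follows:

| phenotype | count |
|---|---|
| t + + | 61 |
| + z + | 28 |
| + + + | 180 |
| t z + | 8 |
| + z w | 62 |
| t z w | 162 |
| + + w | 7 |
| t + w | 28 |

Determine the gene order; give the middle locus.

w

The two most frequent reciprocal classes, + + + and t z w, are the parental types, so the F1 was + + + / t z w.
The two rarest classes, + + w and t z +, are the double crossovers. Comparing them with the parentals, only the w allele has switched, so w is the middle locus and the order is z – w – t.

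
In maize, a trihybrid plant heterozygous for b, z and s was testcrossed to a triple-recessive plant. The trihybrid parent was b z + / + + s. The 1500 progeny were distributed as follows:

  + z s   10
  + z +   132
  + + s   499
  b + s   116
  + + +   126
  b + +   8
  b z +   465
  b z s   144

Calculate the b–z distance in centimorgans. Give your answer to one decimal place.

17.7 centimorgans

The two rarest classes, b + + and + z s, are the double crossovers. Comparing them with the parentals, only the z allele has switched, so z is the middle locus and the order is b – z – s.
Crossovers in the b–z interval produce the single-crossover classes + z + and b + s (132 + 116 = 248) plus the double crossovers (18).
RF(b–z) = (248 + 18) / 1500 = 266/1500 = 0.1773 → 17.7 centimorgans.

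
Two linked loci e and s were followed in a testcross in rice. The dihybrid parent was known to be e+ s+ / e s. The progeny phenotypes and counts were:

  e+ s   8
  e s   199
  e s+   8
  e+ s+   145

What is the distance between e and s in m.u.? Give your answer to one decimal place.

The recombinant classes are e+ s and e s+: 8 + 8 = 16.
Recombination frequency = 16/360 = 0.0444 ≈ 4.4%, i.e. 4.4 m.u.

4.4 m.u.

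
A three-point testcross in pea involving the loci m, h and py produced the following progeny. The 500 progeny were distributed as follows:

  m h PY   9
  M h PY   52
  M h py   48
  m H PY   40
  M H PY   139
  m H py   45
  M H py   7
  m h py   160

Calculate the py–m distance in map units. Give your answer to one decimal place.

The two most frequent reciprocal classes, m h py and M H PY, are the parental types, so the F1 was m h py / M H PY.
The two rarest classes, m h PY and M H py, are the double crossovers. Comparing them with the parentals, only the py allele has switched, so py is the middle locus and the order is m – py – h.
Crossovers in the m–py interval produce the single-crossover classes M h py and m H PY (48 + 40 = 88) plus the double crossovers (16).
RF(m–py) = (88 + 16) / 500 = 104/500 = 0.2080 → 20.8 map units.

20.8 map units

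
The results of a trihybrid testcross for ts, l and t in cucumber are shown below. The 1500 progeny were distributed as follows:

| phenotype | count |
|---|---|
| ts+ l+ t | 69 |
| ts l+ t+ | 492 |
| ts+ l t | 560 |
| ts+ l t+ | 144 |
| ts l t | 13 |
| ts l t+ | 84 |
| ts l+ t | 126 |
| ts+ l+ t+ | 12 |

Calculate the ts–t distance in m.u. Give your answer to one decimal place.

19.7 m.u.

The two most frequent reciprocal classes, ts+ l t and ts l+ t+, are the parental types, so the F1 was ts+ l t / ts l+ t+.
The two rarest classes, ts l t and ts+ l+ t+, are the double crossovers. Comparing them with the parentals, only the ts allele has switched, so ts is the middle locus and the order is l – ts – t.
Crossovers in the ts–t interval produce the single-crossover classes ts+ l t+ and ts l+ t (144 + 126 = 270) plus the double crossovers (25).
RF(ts–t) = (270 + 25) / 1500 = 295/1500 = 0.1967 → 19.7 m.u.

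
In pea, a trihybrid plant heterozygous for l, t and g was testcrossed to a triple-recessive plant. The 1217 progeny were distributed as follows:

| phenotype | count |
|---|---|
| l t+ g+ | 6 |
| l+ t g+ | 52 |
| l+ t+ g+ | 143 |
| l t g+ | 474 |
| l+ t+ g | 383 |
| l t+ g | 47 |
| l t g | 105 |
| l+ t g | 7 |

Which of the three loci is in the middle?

t

The two most frequent reciprocal classes, l t g+ and l+ t+ g, are the parental types, so the F1 was l t g+ / l+ t+ g.
The two rarest classes, l t+ g+ and l+ t g, are the double crossovers. Comparing them with the parentals, only the t allele has switched, so t is the middle locus and the order is g – t – l.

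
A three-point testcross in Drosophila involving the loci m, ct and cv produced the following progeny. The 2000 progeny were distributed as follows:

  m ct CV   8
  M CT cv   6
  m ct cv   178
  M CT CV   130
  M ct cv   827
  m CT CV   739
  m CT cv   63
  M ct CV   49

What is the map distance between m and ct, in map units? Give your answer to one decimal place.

16.1 map units

The two most frequent reciprocal classes, M ct cv and m CT CV, are the parental types, so the F1 was M ct cv / m CT CV.
The two rarest classes, M CT cv and m ct CV, are the double crossovers. Comparing them with the parentals, only the ct allele has switched, so ct is the middle locus and the order is cv – ct – m.
Crossovers in the ct–m interval produce the single-crossover classes m ct cv and M CT CV (178 + 130 = 308) plus the double crossovers (14).
RF(ct–m) = (308 + 14) / 2000 = 322/2000 = 0.1610 → 16.1 map units.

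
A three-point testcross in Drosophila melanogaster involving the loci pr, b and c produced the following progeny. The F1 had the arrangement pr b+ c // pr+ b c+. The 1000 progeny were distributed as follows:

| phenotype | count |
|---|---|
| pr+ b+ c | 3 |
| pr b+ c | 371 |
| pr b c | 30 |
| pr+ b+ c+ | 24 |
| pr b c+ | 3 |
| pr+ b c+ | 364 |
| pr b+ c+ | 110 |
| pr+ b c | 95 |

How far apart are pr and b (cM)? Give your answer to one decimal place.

The two rarest classes, pr+ b+ c and pr b c+, are the double crossovers. Comparing them with the parentals, only the pr allele has switched, so pr is the middle locus and the order is b – pr – c.
Crossovers in the b–pr interval produce the single-crossover classes pr b c and pr+ b+ c+ (30 + 24 = 54) plus the double crossovers (6).
RF(b–pr) = (54 + 6) / 1000 = 60/1000 = 0.0600 → 6.0 cM.

6.0 cM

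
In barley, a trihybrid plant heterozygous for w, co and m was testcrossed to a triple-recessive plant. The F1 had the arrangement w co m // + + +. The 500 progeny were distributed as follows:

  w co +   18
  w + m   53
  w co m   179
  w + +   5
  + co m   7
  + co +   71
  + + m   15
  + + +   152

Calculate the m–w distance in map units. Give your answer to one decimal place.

9.0 map units

The two rarest classes, + co m and w + +, are the double crossovers. Comparing them with the parentals, only the w allele has switched, so w is the middle locus and the order is m – w – co.
Crossovers in the m–w interval produce the single-crossover classes w co + and + + m (18 + 15 = 33) plus the double crossovers (12).
RF(m–w) = (33 + 12) / 500 = 45/500 = 0.0900 → 9.0 map units.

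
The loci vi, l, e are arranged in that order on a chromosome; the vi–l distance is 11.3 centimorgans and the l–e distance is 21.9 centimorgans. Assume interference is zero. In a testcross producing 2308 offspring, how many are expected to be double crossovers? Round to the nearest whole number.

Map distances give recombination frequencies of 0.113 and 0.219 for the two intervals.
With no interference, expected double-crossover frequency = 0.113 × 0.219 = 0.02475.
Expected number = 0.02475 × 2308 = 57.12 ≈ 57.

57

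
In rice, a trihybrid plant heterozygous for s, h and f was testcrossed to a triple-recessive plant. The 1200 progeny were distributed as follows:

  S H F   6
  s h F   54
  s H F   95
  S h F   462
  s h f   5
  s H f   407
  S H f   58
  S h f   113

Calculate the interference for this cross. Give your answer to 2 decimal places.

0.51

The two most frequent reciprocal classes, S h F and s H f, are the parental types, so the F1 was S h F / s H f.
The two rarest classes, S H F and s h f, are the double crossovers. Comparing them with the parentals, only the h allele has switched, so h is the middle locus and the order is f – h – s.
f–h: (208 + 11)/1200 = 0.1825; h–s: (112 + 11)/1200 = 0.1025.
Expected DCO frequency = 0.1825 × 0.1025 ≈ 0.01871; observed = 11/1200 ≈ 0.00917.
Coefficient of coincidence = 0.00917/0.01871 ≈ 0.49; interference = 1 − 0.49 = 0.51.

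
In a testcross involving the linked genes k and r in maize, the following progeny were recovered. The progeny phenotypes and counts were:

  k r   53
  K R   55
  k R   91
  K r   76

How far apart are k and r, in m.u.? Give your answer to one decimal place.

39.3 m.u.

The two most frequent classes, K r (76) and k R (91), are the parental types, so the F1 was K r / k R.
The recombinant classes are K R and k r: 55 + 53 = 108.
Recombination frequency = 108/275 = 0.3927 ≈ 39.3%, i.e. 39.3 m.u.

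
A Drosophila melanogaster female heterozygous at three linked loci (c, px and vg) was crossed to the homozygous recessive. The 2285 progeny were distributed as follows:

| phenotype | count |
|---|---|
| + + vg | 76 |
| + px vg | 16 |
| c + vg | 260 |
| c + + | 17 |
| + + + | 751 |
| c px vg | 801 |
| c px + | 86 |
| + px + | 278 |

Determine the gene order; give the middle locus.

c

The two most frequent reciprocal classes, c px vg and + + +, are the parental types, so the F1 was c px vg / + + +.
The two rarest classes, + px vg and c + +, are the double crossovers. Comparing them with the parentals, only the c allele has switched, so c is the middle locus and the order is px – c – vg.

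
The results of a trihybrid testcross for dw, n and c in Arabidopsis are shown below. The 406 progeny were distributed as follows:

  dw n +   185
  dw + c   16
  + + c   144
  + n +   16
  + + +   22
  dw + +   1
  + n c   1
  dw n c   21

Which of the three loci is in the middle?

The two most frequent reciprocal classes, + + c and dw n +, are the parental types, so the F1 was + + c / dw n +.
The two rarest classes, + n c and dw + +, are the double crossovers. Comparing them with the parentals, only the n allele has switched, so n is the middle locus and the order is dw – n – c.

n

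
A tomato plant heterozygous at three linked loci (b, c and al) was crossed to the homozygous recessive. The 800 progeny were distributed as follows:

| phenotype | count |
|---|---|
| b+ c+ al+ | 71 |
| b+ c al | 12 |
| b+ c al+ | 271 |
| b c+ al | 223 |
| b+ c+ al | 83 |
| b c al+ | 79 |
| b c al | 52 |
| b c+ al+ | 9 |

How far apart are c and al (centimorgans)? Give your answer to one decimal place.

18.0 centimorgans

The two most frequent reciprocal classes, b c+ al and b+ c al+, are the parental types, so the F1 was b c+ al / b+ c al+.
The two rarest classes, b c+ al+ and b+ c al, are the double crossovers. Comparing them with the parentals, only the al allele has switched, so al is the middle locus and the order is b – al – c.
Crossovers in the al–c interval produce the single-crossover classes b c al and b+ c+ al+ (52 + 71 = 123) plus the double crossovers (21).
RF(al–c) = (123 + 21) / 800 = 144/800 = 0.1800 → 18.0 centimorgans.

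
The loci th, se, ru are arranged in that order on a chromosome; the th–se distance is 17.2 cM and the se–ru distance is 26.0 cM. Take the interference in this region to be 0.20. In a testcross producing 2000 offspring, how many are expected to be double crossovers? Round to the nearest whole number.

Map distances give recombination frequencies of 0.172 and 0.260 for the two intervals.
With interference 0.20 (so coincidence = 0.80), expected double-crossover frequency = 0.172 × 0.260 × 0.80 = 0.03578.
Expected number = 0.03578 × 2000 = 71.55 ≈ 72.

72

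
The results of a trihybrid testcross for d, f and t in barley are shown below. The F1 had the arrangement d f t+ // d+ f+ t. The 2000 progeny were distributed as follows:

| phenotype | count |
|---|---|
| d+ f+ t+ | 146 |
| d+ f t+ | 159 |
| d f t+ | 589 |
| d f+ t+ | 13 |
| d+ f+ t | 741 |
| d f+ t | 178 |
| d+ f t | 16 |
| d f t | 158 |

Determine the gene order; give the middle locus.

f

The two rarest classes, d f+ t+ and d+ f t, are the double crossovers. Comparing them with the parentals, only the f allele has switched, so f is the middle locus and the order is d – f – t.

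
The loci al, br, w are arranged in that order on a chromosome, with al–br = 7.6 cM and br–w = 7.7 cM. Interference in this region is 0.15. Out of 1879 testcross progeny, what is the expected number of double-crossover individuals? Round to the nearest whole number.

9

Map distances give recombination frequencies of 0.076 and 0.077 for the two intervals.
With interference 0.15 (so coincidence = 0.85), expected double-crossover frequency = 0.076 × 0.077 × 0.85 = 0.00497.
Expected number = 0.00497 × 1879 = 9.35 ≈ 9.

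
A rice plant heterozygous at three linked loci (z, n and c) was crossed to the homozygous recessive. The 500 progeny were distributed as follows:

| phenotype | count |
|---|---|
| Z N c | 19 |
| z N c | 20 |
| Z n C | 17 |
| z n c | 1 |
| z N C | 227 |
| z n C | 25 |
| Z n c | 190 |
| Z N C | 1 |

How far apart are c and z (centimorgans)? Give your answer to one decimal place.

The two most frequent reciprocal classes, z N C and Z n c, are the parental types, so the F1 was z N C / Z n c.
The two rarest classes, Z N C and z n c, are the double crossovers. Comparing them with the parentals, only the z allele has switched, so z is the middle locus and the order is n – z – c.
Crossovers in the z–c interval produce the single-crossover classes z N c and Z n C (20 + 17 = 37) plus the double crossovers (2).
RF(z–c) = (37 + 2) / 500 = 39/500 = 0.0780 → 7.8 centimorgans.

7.8 centimorgans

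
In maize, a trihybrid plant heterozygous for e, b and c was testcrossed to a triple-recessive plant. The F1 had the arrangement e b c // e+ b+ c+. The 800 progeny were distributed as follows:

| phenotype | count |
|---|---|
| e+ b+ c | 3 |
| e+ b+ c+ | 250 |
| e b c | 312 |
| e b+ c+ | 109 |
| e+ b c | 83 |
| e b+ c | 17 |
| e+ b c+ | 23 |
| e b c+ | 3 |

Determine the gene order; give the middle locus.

The two rarest classes, e b c+ and e+ b+ c, are the double crossovers. Comparing them with the parentals, only the c allele has switched, so c is the middle locus and the order is b – c – e.

c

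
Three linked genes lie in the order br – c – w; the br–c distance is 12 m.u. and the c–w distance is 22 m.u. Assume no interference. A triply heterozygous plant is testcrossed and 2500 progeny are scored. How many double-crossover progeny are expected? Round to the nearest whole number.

66

Map distances give recombination frequencies of 0.120 and 0.220 for the two intervals.
With no interference, expected double-crossover frequency = 0.120 × 0.220 = 0.02640.
Expected number = 0.02640 × 2500 = 66.00 ≈ 66.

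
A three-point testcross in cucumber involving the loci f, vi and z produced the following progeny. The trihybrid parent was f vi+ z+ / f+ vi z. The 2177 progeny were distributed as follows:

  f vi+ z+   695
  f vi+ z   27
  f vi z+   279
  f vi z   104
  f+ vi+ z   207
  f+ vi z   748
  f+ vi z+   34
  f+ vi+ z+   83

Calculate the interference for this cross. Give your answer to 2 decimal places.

0.02

The two rarest classes, f vi+ z and f+ vi z+, are the double crossovers. Comparing them with the parentals, only the z allele has switched, so z is the middle locus and the order is vi – z – f.
vi–z: (486 + 61)/2177 = 0.2513; z–f: (187 + 61)/2177 = 0.1139.
Expected DCO frequency = 0.2513 × 0.1139 ≈ 0.02862; observed = 61/2177 ≈ 0.02802.
Coefficient of coincidence = 0.02802/0.02862 ≈ 0.98; interference = 1 − 0.98 = 0.02.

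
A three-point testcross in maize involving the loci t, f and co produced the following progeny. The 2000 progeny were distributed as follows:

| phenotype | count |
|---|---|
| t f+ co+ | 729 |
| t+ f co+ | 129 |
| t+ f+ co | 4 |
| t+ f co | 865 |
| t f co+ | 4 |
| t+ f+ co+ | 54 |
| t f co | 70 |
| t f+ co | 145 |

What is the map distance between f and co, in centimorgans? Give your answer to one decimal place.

The two most frequent reciprocal classes, t+ f co and t f+ co+, are the parental types, so the F1 was t+ f co / t f+ co+.
The two rarest classes, t+ f+ co and t f co+, are the double crossovers. Comparing them with the parentals, only the f allele has switched, so f is the middle locus and the order is co – f – t.
Crossovers in the co–f interval produce the single-crossover classes t+ f co+ and t f+ co (129 + 145 = 274) plus the double crossovers (8).
RF(co–f) = (274 + 8) / 2000 = 282/2000 = 0.1410 → 14.1 centimorgans.

14.1 centimorgans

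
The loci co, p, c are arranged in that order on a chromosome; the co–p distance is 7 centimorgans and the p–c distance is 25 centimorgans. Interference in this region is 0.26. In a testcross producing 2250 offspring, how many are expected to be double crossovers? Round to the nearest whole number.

29

Map distances give recombination frequencies of 0.070 and 0.250 for the two intervals.
With interference 0.26 (so coincidence = 0.74), expected double-crossover frequency = 0.070 × 0.250 × 0.74 = 0.01295.
Expected number = 0.01295 × 2250 = 29.14 ≈ 29.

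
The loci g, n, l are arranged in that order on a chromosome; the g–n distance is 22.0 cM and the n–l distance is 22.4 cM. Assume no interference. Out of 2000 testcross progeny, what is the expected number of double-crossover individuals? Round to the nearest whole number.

Map distances give recombination frequencies of 0.220 and 0.224 for the two intervals.
With no interference, expected double-crossover frequency = 0.220 × 0.224 = 0.04928.
Expected number = 0.04928 × 2000 = 98.56 ≈ 99.

99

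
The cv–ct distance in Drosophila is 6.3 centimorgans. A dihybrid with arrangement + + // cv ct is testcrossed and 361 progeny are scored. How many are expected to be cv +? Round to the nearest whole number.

A map distance of 6.3 centimorgans corresponds to a recombination frequency of 0.063.
The F1 is + + / cv ct, so cv + is a recombinant gamete class with expected frequency r/2 = 0.063/2 = 0.0315.
Expected number = 0.0315 × 361 = 11.37 ≈ 11.

11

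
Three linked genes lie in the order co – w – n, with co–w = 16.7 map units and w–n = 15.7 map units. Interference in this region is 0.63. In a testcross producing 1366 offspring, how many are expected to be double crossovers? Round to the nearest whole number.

13

Map distances give recombination frequencies of 0.167 and 0.157 for the two intervals.
With interference 0.63 (so coincidence = 0.37), expected double-crossover frequency = 0.167 × 0.157 × 0.37 = 0.00970.
Expected number = 0.00970 × 1366 = 13.25 ≈ 13.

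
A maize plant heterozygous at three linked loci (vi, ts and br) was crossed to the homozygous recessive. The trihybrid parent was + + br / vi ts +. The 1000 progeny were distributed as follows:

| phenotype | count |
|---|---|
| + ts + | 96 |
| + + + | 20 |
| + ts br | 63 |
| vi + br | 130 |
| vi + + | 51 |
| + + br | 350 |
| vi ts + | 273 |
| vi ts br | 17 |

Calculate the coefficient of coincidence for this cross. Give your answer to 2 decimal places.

0.93

The two rarest classes, + + + and vi ts br, are the double crossovers. Comparing them with the parentals, only the br allele has switched, so br is the middle locus and the order is vi – br – ts.
vi–br: (226 + 37)/1000 = 0.2630; br–ts: (114 + 37)/1000 = 0.1510.
Expected DCO frequency = 0.2630 × 0.1510 ≈ 0.03971; observed = 37/1000 ≈ 0.03700.
Coefficient of coincidence = 0.03700/0.03971 ≈ 0.93.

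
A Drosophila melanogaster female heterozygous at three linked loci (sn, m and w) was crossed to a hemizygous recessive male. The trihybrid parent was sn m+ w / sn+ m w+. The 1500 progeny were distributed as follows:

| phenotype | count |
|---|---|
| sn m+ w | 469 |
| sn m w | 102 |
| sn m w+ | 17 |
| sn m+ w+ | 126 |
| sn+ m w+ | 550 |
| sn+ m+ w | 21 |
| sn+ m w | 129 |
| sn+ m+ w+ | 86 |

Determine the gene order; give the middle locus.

sn

The two rarest classes, sn+ m+ w and sn m w+, are the double crossovers. Comparing them with the parentals, only the sn allele has switched, so sn is the middle locus and the order is w – sn – m.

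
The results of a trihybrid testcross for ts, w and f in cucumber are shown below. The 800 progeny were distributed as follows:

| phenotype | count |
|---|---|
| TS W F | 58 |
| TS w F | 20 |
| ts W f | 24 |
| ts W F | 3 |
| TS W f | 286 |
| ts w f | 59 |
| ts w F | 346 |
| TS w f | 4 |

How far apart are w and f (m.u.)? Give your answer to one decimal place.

The two most frequent reciprocal classes, TS W f and ts w F, are the parental types, so the F1 was TS W f / ts w F.
The two rarest classes, TS w f and ts W F, are the double crossovers. Comparing them with the parentals, only the w allele has switched, so w is the middle locus and the order is f – w – ts.
Crossovers in the f–w interval produce the single-crossover classes TS W F and ts w f (58 + 59 = 117) plus the double crossovers (7).
RF(f–w) = (117 + 7) / 800 = 124/800 = 0.1550 → 15.5 m.u.

15.5 m.u.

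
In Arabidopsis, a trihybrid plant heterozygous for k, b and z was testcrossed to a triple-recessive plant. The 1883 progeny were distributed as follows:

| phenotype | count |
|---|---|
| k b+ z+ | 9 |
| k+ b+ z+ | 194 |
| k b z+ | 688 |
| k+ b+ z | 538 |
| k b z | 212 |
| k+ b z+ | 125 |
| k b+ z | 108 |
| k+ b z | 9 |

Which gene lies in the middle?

b

The two most frequent reciprocal classes, k b z+ and k+ b+ z, are the parental types, so the F1 was k b z+ / k+ b+ z.
The two rarest classes, k b+ z+ and k+ b z, are the double crossovers. Comparing them with the parentals, only the b allele has switched, so b is the middle locus and the order is z – b – k.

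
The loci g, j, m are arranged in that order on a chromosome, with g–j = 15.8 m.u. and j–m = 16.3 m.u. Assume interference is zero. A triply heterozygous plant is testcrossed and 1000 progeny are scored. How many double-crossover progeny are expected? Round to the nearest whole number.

Map distances give recombination frequencies of 0.158 and 0.163 for the two intervals.
With no interference, expected double-crossover frequency = 0.158 × 0.163 = 0.02575.
Expected number = 0.02575 × 1000 = 25.75 ≈ 26.

26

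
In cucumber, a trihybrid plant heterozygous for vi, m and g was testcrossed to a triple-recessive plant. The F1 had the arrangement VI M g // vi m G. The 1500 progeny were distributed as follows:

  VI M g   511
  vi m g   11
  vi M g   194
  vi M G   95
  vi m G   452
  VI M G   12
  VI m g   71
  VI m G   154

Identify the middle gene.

g

The two rarest classes, VI M G and vi m g, are the double crossovers. Comparing them with the parentals, only the g allele has switched, so g is the middle locus and the order is vi – g – m.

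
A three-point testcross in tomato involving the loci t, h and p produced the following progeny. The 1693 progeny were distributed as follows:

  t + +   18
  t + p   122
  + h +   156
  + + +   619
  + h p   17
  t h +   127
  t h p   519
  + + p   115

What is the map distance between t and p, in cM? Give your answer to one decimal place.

16.4 cM

The two most frequent reciprocal classes, + + + and t h p, are the parental types, so the F1 was + + + / t h p.
The two rarest classes, t + + and + h p, are the double crossovers. Comparing them with the parentals, only the t allele has switched, so t is the middle locus and the order is h – t – p.
Crossovers in the t–p interval produce the single-crossover classes + + p and t h + (115 + 127 = 242) plus the double crossovers (35).
RF(t–p) = (242 + 35) / 1693 = 277/1693 = 0.1636 → 16.4 cM.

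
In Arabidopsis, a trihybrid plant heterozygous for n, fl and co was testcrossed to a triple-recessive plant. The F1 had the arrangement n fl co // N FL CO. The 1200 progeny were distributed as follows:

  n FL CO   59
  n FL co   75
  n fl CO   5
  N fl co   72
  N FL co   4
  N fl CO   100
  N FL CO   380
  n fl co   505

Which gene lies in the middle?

The two rarest classes, n fl CO and N FL co, are the double crossovers. Comparing them with the parentals, only the co allele has switched, so co is the middle locus and the order is n – co – fl.

co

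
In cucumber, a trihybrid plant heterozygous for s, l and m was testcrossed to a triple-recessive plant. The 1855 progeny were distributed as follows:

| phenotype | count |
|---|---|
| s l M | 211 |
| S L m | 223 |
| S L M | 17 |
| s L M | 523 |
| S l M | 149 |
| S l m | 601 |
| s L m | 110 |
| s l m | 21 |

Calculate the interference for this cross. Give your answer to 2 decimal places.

The two most frequent reciprocal classes, S l m and s L M, are the parental types, so the F1 was S l m / s L M.
The two rarest classes, s l m and S L M, are the double crossovers. Comparing them with the parentals, only the s allele has switched, so s is the middle locus and the order is m – s – l.
m–s: (259 + 38)/1855 = 0.1601; s–l: (434 + 38)/1855 = 0.2544.
Expected DCO frequency = 0.1601 × 0.2544 ≈ 0.04073; observed = 38/1855 ≈ 0.02049.
Coefficient of coincidence = 0.02049/0.04073 ≈ 0.50; interference = 1 − 0.50 = 0.50.

0.50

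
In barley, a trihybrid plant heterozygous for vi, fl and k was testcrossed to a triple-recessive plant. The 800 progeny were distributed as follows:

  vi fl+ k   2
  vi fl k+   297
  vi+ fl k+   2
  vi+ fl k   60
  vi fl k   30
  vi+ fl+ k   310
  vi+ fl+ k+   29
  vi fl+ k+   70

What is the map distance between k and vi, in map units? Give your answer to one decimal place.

The two most frequent reciprocal classes, vi fl k+ and vi+ fl+ k, are the parental types, so the F1 was vi fl k+ / vi+ fl+ k.
The two rarest classes, vi+ fl k+ and vi fl+ k, are the double crossovers. Comparing them with the parentals, only the vi allele has switched, so vi is the middle locus and the order is fl – vi – k.
Crossovers in the vi–k interval produce the single-crossover classes vi fl k and vi+ fl+ k+ (30 + 29 = 59) plus the double crossovers (4).
RF(vi–k) = (59 + 4) / 800 = 63/800 = 0.0788 → 7.9 map units.

7.9 map units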